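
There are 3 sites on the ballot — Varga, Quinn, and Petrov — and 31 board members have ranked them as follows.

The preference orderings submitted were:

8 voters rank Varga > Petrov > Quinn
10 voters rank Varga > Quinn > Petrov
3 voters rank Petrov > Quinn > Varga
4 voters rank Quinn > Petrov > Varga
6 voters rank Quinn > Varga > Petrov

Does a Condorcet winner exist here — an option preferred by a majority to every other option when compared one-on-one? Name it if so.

Head-to-head results (31 voters total):
Varga vs Quinn: Varga wins 18–13.
Varga vs Petrov: Varga wins 24–7.
Quinn vs Petrov: Quinn wins 20–11.
Varga beats each rival — Quinn (18–13), Petrov (24–7) — so Varga is the Condorcet winner.

Varga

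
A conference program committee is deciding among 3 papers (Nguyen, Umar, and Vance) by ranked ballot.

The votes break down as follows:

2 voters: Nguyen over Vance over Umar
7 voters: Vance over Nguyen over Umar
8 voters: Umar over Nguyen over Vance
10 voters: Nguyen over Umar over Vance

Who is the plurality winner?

First-place vote totals:
  Nguyen: 12
  Umar: 8
  Vance: 7
Nguyen has the most first-place votes.

Nguyen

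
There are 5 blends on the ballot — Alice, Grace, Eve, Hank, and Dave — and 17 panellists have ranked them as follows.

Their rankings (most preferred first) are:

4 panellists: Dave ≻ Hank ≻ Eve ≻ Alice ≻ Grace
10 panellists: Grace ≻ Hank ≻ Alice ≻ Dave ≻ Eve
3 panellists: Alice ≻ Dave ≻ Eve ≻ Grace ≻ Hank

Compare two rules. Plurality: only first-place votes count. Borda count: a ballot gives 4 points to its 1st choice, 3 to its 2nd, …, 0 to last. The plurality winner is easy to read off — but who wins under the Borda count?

Grace

Plurality first-place counts: Alice 3, Grace 10, Eve 0, Hank 0, Dave 4 → Grace.
Borda totals: Alice 36, Grace 43, Eve 14, Hank 42, Dave 35 → Grace.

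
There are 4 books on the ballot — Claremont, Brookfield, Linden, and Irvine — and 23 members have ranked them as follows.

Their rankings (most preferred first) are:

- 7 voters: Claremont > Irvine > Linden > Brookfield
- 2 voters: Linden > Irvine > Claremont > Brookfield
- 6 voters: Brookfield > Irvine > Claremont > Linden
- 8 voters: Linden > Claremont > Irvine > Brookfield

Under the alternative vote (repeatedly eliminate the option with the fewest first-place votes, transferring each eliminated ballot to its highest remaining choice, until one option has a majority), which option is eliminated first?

Irvine

Round 1: Linden 10, Claremont 7, Brookfield 6, Irvine 0. Irvine has the fewest and is eliminated.
Round 2: Linden 10, Claremont 7, Brookfield 6. Brookfield has the fewest and is eliminated.
Round 3: Claremont 13, Linden 10. Claremont has a majority.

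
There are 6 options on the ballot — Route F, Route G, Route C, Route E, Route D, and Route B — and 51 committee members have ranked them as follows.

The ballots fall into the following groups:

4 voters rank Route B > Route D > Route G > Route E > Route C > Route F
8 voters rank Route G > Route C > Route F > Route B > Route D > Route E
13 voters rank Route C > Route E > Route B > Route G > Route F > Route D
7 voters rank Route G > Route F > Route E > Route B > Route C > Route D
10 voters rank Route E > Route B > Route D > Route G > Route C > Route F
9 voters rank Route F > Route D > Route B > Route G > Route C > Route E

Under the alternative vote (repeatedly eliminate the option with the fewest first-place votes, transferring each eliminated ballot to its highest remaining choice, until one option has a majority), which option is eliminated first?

Route D

Round 1: Route G 15, Route C 13, Route E 10, Route F 9, Route B 4, Route D 0. Route D has the fewest and is eliminated.
Round 2: Route G 15, Route C 13, Route E 10, Route F 9, Route B 4. Route B has the fewest and is eliminated.
Round 3: Route G 19, Route C 13, Route E 10, Route F 9. Route F has the fewest and is eliminated.
Round 4: Route G 28, Route C 13, Route E 10. Route G has a majority.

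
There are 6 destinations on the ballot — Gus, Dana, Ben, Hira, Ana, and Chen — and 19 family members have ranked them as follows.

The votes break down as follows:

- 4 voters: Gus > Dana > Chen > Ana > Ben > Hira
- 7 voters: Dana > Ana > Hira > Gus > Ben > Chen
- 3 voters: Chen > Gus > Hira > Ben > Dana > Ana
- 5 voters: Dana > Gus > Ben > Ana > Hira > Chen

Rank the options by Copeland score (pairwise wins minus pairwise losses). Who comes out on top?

Dana

Pairwise results:
  Gus vs Dana: Dana wins 12–7.
  Gus vs Ben: Gus wins 19–0.
  Gus vs Hira: Gus wins 12–7.
  Gus vs Ana: Gus wins 12–7.
  Gus vs Chen: Gus wins 16–3.
  Dana vs Ben: Dana wins 16–3.
  Dana vs Hira: Dana wins 16–3.
  Dana vs Ana: Dana wins 19–0.
  Dana vs Chen: Dana wins 16–3.
  Ben vs Hira: Hira wins 10–9.
  Ben vs Ana: Ana wins 11–8.
  Ben vs Chen: Ben wins 12–7.
  Hira vs Ana: Ana wins 16–3.
  Hira vs Chen: Hira wins 12–7.
  Ana vs Chen: Ana wins 12–7.
Copeland scores (wins − losses):
  Gus: 4 − 1 = 3
  Dana: 5 − 0 = 5
  Ben: 1 − 4 = -3
  Hira: 2 − 3 = -1
  Ana: 3 − 2 = 1
  Chen: 0 − 5 = -5
Dana has the best Copeland score.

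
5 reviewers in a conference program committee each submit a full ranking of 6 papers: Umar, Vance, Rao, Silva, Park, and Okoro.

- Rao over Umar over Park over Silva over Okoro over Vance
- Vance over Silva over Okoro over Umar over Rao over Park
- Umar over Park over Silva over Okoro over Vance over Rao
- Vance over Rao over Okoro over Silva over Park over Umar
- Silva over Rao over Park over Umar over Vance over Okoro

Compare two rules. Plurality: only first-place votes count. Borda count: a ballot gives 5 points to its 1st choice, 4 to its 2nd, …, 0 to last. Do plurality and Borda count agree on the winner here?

No

Plurality first-place counts: Umar 1, Vance 2, Rao 1, Silva 1, Park 0, Okoro 0 → Vance.
Borda totals: Umar 13, Vance 12, Rao 14, Silva 16, Park 11, Okoro 9 → Silva.
The two rules disagree: plurality picks Vance, Borda picks Silva.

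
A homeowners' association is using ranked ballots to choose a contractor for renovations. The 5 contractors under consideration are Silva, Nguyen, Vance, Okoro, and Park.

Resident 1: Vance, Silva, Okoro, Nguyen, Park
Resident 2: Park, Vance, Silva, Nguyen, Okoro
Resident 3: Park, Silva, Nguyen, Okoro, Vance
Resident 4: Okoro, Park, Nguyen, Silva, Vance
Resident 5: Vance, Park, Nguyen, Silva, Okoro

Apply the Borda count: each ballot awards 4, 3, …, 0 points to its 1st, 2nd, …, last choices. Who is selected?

Borda scores:
  Silva: 3 + 2 + 3 + 1 + 1 = 10
  Nguyen: 1 + 1 + 2 + 2 + 2 = 8
  Vance: 4 + 3 + 0 + 0 + 4 = 11
  Okoro: 2 + 0 + 1 + 4 + 0 = 7
  Park: 0 + 4 + 4 + 3 + 3 = 14
Park has the highest total.

Park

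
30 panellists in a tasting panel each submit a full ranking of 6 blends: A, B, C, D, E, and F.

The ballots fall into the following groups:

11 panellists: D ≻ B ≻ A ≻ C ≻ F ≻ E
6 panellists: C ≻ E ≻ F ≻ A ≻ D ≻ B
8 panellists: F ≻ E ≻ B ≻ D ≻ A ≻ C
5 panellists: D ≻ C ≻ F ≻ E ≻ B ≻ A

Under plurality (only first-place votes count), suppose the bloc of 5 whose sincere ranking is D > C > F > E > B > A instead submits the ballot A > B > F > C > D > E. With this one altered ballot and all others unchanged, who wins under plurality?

First-place totals with the altered ballot: A 5, B 0, C 6, D 11, E 0, F 8.
The winner is unchanged: still D.

D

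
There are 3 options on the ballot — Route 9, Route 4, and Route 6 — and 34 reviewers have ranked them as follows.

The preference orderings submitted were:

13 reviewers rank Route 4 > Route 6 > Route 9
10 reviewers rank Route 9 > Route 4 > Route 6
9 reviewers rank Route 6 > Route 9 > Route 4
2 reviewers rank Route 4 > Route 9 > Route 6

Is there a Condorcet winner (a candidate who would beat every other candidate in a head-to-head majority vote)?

No

Head-to-head results (34 voters total):
Route 9 vs Route 4: Route 9 wins 19–15.
Route 9 vs Route 6: Route 6 wins 22–12.
Route 4 vs Route 6: Route 4 wins 25–9.
No candidate beats all others: Route 9 beats Route 4 beats Route 6 beats Route 9, a majority cycle.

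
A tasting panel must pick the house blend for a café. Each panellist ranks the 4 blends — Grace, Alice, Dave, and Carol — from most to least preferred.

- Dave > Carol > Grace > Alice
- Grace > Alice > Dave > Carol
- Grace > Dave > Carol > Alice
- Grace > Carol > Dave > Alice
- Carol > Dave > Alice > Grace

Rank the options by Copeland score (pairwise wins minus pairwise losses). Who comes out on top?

Grace

Pairwise results:
  Grace vs Alice: Grace wins 4–1.
  Grace vs Dave: Grace wins 3–2.
  Grace vs Carol: Grace wins 3–2.
  Alice vs Dave: Dave wins 4–1.
  Alice vs Carol: Carol wins 4–1.
  Dave vs Carol: Dave wins 3–2.
Copeland scores (wins − losses):
  Grace: 3 − 0 = 3
  Alice: 0 − 3 = -3
  Dave: 2 − 1 = 1
  Carol: 1 − 2 = -1
Grace has the best Copeland score.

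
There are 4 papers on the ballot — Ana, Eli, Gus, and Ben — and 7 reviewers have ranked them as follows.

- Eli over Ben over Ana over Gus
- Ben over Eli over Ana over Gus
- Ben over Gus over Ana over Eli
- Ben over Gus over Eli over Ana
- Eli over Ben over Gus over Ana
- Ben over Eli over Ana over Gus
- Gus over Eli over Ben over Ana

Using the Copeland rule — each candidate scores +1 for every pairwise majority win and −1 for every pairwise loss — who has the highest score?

Pairwise results:
  Ana vs Eli: Eli wins 6–1.
  Ana vs Gus: Gus wins 4–3.
  Ana vs Ben: Ben wins 7–0.
  Eli vs Gus: Eli wins 4–3.
  Eli vs Ben: Ben wins 4–3.
  Gus vs Ben: Ben wins 6–1.
Copeland scores (wins − losses):
  Ana: 0 − 3 = -3
  Eli: 2 − 1 = 1
  Gus: 1 − 2 = -1
  Ben: 3 − 0 = 3
Ben has the best Copeland score.

Ben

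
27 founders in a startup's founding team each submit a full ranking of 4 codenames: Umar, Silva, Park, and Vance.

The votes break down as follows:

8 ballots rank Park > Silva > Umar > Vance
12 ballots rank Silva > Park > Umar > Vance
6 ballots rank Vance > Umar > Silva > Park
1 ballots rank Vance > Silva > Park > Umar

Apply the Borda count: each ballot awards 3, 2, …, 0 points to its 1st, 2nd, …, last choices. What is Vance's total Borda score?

21

Borda scores:
  Umar: 8·1 + 12·1 + 6·2 + 0 = 32
  Silva: 8·2 + 12·3 + 6·1 + 2 = 60
  Park: 8·3 + 12·2 + 6·0 + 1 = 49
  Vance: 8·0 + 12·0 + 6·3 + 3 = 21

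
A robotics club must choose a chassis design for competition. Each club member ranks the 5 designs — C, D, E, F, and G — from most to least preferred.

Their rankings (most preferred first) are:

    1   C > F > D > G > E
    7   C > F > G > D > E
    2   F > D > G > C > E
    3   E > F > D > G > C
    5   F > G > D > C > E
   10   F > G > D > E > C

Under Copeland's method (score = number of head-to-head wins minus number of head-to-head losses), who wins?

Pairwise results:
  C vs D: D wins 20–8.
  C vs E: C wins 15–13.
  C vs F: F wins 20–8.
  C vs G: G wins 20–8.
  D vs E: D wins 25–3.
  D vs F: F wins 28–0.
  D vs G: G wins 22–6.
  E vs F: F wins 25–3.
  E vs G: G wins 25–3.
  F vs G: F wins 28–0.
Copeland scores (wins − losses):
  C: 1 − 3 = -2
  D: 2 − 2 = 0
  E: 0 − 4 = -4
  F: 4 − 0 = 4
  G: 3 − 1 = 2
F has the best Copeland score.

F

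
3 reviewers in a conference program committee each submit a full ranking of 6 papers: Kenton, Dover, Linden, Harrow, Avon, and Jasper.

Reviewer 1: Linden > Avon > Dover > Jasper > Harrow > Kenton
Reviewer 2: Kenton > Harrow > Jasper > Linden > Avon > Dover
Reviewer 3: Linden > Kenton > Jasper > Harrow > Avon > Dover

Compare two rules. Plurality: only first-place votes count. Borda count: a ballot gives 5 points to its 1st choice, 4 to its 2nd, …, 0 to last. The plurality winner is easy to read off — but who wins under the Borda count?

Linden

Plurality first-place counts: Kenton 1, Dover 0, Linden 2, Harrow 0, Avon 0, Jasper 0 → Linden.
Borda totals: Kenton 9, Dover 3, Linden 12, Harrow 7, Avon 6, Jasper 8 → Linden.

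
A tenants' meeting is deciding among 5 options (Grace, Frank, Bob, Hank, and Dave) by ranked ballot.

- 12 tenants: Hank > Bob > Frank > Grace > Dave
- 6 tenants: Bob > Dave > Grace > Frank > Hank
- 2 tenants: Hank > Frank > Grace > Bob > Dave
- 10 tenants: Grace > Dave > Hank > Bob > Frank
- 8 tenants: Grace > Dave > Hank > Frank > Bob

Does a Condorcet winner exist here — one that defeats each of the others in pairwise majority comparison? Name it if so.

Head-to-head results (38 voters total):
Grace vs Frank: Grace wins 24–14.
Grace vs Bob: Grace wins 20–18.
Grace vs Hank: Grace wins 24–14.
Grace vs Dave: Grace wins 32–6.
Frank vs Bob: Bob wins 28–10.
Frank vs Hank: Hank wins 32–6.
Frank vs Dave: Dave wins 24–14.
Bob vs Hank: Hank wins 32–6.
Bob vs Dave: Bob wins 20–18.
Hank vs Dave: Dave wins 24–14.
Grace beats each rival — Frank (24–14), Bob (20–18), Hank (24–14), Dave (32–6) — so Grace is the Condorcet winner.

Grace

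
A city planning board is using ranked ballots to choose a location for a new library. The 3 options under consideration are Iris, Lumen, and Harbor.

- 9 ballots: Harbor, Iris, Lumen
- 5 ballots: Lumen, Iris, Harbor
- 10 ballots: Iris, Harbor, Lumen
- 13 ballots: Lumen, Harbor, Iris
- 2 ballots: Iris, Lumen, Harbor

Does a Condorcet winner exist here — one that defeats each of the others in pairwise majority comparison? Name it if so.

No Condorcet winner

Head-to-head results (39 voters total):
Iris vs Lumen: Iris wins 21–18.
Iris vs Harbor: Harbor wins 22–17.
Lumen vs Harbor: Lumen wins 20–19.
No candidate beats all others: Iris beats Lumen beats Harbor beats Iris, a majority cycle.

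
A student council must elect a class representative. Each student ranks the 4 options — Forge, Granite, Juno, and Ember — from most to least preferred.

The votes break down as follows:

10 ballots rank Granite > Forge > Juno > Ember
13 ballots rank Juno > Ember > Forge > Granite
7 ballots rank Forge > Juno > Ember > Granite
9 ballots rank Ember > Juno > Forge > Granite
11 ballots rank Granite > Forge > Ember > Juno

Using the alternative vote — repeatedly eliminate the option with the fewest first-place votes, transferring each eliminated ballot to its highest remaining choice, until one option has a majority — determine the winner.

Juno

Round 1: Granite 21, Juno 13, Ember 9, Forge 7. Forge has the fewest and is eliminated.
Round 2: Granite 21, Juno 20, Ember 9. Ember has the fewest and is eliminated.
Round 3: Juno 29, Granite 21. Juno has a majority.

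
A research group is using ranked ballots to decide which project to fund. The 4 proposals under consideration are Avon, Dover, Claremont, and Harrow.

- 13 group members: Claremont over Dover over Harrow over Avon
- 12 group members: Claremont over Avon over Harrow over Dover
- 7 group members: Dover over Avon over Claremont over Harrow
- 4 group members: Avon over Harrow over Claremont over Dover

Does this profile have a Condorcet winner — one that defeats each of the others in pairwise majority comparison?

Head-to-head results (36 voters total):
Avon vs Dover: Dover wins 20–16.
Avon vs Claremont: Claremont wins 25–11.
Avon vs Harrow: Avon wins 23–13.
Dover vs Claremont: Claremont wins 29–7.
Dover vs Harrow: Dover wins 20–16.
Claremont vs Harrow: Claremont wins 32–4.
Claremont beats each rival — Avon (25–11), Dover (29–7), Harrow (32–4) — so Claremont is the Condorcet winner.

Yes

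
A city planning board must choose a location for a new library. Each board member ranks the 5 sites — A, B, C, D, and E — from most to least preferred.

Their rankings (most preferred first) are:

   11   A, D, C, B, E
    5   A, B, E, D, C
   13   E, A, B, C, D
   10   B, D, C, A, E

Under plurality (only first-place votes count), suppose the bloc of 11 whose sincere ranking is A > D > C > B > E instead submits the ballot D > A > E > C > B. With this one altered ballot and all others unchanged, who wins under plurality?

First-place totals with the altered ballot: A 5, B 10, C 0, D 11, E 13.
The switch changes the winner from A to E.

E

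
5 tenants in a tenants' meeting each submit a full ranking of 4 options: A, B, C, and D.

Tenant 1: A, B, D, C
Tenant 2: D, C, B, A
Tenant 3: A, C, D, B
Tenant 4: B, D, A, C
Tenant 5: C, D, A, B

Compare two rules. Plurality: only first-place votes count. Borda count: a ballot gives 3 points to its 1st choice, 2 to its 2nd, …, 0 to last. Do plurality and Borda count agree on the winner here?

Plurality first-place counts: A 2, B 1, C 1, D 1 → A.
Borda totals: A 8, B 6, C 7, D 9 → D.
The two rules disagree: plurality picks A, Borda picks D.

No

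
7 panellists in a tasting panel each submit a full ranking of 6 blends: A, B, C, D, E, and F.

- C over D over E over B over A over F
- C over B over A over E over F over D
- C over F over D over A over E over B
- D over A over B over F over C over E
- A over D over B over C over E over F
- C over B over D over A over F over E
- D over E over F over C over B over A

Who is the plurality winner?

First-place vote totals:
  A: 1
  B: 0
  C: 4
  D: 2
  E: 0
  F: 0
C has the most first-place votes.

C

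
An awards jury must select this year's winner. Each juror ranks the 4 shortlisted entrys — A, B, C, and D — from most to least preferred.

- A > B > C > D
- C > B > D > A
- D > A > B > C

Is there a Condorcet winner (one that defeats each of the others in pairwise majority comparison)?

Head-to-head results (3 voters total):
A vs B: A wins 2–1.
A vs C: A wins 2–1.
A vs D: D wins 2–1.
B vs C: B wins 2–1.
B vs D: B wins 2–1.
C vs D: C wins 2–1.
No candidate beats all others: A beats B beats D beats A, a majority cycle.

No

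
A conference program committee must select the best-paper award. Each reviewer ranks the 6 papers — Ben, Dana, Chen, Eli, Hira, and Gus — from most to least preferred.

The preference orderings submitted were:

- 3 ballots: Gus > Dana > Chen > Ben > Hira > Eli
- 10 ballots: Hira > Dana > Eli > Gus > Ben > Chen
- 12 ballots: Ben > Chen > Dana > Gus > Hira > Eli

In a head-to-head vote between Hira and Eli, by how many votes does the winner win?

25

Ballots ranking Hira above Eli: 3+10+12 = 25.
Ballots ranking Eli above Hira: 0.
Hira wins 25–0, a margin of 25.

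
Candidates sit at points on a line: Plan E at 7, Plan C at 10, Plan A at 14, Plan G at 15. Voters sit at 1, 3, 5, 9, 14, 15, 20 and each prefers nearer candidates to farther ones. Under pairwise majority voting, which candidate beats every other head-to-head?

Plan C

With single-peaked preferences on a line, the Condorcet winner is the candidate closest to the median voter.
The median voter (position 9) is closest to Plan C at 10.
Check: Plan C vs Plan E — voters closer to Plan C: 4 of 7.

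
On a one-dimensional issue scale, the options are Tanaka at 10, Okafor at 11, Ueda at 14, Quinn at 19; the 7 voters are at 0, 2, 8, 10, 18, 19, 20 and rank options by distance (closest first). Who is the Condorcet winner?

With single-peaked preferences on a line, the Condorcet winner is the candidate closest to the median voter.
The median voter (position 10) is closest to Tanaka at 10.
Check: Tanaka vs Ueda — voters closer to Tanaka: 4 of 7.

Tanaka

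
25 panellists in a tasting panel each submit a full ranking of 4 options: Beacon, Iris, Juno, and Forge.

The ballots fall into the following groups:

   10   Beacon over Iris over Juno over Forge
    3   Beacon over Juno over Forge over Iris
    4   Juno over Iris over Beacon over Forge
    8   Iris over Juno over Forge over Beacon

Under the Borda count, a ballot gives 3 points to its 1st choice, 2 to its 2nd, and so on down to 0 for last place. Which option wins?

Iris

Borda scores:
  Beacon: 10·3 + 3·3 + 4·1 + 8·0 = 43
  Iris: 10·2 + 3·0 + 4·2 + 8·3 = 52
  Juno: 10·1 + 3·2 + 4·3 + 8·2 = 44
  Forge: 10·0 + 3·1 + 4·0 + 8·1 = 11
Iris has the highest total.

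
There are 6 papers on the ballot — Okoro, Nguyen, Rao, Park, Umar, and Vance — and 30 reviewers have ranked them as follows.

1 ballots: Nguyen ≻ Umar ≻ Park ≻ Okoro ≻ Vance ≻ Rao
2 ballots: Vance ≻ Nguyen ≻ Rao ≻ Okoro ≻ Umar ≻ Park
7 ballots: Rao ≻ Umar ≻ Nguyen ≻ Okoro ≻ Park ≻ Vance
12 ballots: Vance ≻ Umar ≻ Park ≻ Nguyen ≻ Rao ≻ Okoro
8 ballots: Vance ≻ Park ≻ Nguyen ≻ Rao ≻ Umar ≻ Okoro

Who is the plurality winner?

First-place vote totals:
  Okoro: 0
  Nguyen: 1
  Rao: 7
  Park: 0
  Umar: 0
  Vance: 22
Vance has the most first-place votes.

Vance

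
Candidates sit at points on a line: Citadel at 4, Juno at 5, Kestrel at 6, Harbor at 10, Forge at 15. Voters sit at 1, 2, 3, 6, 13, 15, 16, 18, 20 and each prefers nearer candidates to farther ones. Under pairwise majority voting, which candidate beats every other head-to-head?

Forge

With single-peaked preferences on a line, the Condorcet winner is the candidate closest to the median voter.
The median voter (position 13) is closest to Forge at 15.
Check: Forge vs Harbor — voters closer to Forge: 5 of 9.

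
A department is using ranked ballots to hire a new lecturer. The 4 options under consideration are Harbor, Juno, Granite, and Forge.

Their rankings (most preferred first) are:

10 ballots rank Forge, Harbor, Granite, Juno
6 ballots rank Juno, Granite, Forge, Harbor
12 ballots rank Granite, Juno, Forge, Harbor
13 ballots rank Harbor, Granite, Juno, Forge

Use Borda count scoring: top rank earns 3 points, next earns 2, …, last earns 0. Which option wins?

Granite

Borda scores:
  Harbor: 10·2 + 6·0 + 12·0 + 13·3 = 59
  Juno: 10·0 + 6·3 + 12·2 + 13·1 = 55
  Granite: 10·1 + 6·2 + 12·3 + 13·2 = 84
  Forge: 10·3 + 6·1 + 12·1 + 13·0 = 48
Granite has the highest total.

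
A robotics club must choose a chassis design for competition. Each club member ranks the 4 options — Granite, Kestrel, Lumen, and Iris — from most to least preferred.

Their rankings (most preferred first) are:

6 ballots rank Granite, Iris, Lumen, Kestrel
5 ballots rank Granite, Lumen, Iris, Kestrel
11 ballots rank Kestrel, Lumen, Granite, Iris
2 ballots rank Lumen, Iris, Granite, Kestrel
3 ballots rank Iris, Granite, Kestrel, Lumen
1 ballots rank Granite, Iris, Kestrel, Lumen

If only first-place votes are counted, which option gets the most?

First-place vote totals:
  Granite: 12
  Kestrel: 11
  Lumen: 2
  Iris: 3
Granite has the most first-place votes.

Granite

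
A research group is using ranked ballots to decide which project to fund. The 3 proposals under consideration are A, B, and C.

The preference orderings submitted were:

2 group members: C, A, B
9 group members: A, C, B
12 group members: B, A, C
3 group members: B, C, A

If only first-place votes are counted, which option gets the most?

B

First-place vote totals:
  A: 9
  B: 15
  C: 2
B has the most first-place votes.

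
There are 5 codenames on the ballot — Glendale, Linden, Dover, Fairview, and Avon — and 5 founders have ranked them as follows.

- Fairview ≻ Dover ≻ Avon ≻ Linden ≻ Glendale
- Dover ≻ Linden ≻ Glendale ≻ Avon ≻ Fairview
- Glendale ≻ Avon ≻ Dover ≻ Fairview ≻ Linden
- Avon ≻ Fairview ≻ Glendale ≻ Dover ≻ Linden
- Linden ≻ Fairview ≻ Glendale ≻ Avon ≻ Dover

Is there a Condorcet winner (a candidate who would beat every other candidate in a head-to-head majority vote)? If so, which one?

Head-to-head results (5 voters total):
Glendale vs Linden: Linden wins 3–2.
Glendale vs Dover: Glendale wins 3–2.
Glendale vs Fairview: Fairview wins 3–2.
Glendale vs Avon: Glendale wins 3–2.
Linden vs Dover: Dover wins 4–1.
Linden vs Fairview: Fairview wins 3–2.
Linden vs Avon: Avon wins 3–2.
Dover vs Fairview: Fairview wins 3–2.
Dover vs Avon: Avon wins 3–2.
Fairview vs Avon: Avon wins 3–2.
No candidate beats all others: Glendale beats Dover beats Linden beats Glendale, a majority cycle.

None — there is no Condorcet winner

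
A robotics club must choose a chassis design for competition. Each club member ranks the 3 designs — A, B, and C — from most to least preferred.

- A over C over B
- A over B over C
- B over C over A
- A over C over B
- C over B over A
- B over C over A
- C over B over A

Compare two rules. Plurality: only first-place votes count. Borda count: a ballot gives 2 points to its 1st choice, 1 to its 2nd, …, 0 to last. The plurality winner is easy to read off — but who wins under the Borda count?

Plurality first-place counts: A 3, B 2, C 2 → A.
Borda totals: A 6, B 7, C 8 → C.

C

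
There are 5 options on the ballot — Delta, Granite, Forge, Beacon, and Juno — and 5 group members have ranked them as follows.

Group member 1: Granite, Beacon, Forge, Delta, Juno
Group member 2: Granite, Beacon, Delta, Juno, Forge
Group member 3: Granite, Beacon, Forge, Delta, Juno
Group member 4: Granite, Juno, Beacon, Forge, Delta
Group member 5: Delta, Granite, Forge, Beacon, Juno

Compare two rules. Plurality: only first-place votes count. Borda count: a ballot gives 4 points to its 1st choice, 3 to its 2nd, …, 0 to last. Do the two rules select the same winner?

Plurality first-place counts: Delta 1, Granite 4, Forge 0, Beacon 0, Juno 0 → Granite.
Borda totals: Delta 8, Granite 19, Forge 7, Beacon 12, Juno 4 → Granite.
The two rules agree on Granite.

Yes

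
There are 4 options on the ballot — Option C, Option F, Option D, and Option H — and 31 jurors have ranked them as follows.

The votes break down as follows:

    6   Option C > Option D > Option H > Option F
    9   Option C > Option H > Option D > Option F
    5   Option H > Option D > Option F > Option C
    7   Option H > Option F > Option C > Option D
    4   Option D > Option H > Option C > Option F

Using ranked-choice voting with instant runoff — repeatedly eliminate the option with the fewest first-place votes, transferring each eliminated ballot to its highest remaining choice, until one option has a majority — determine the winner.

Option H

Round 1: Option C 15, Option H 12, Option D 4, Option F 0. Option F has the fewest and is eliminated.
Round 2: Option C 15, Option H 12, Option D 4. Option D has the fewest and is eliminated.
Round 3: Option H 16, Option C 15. Option H has a majority.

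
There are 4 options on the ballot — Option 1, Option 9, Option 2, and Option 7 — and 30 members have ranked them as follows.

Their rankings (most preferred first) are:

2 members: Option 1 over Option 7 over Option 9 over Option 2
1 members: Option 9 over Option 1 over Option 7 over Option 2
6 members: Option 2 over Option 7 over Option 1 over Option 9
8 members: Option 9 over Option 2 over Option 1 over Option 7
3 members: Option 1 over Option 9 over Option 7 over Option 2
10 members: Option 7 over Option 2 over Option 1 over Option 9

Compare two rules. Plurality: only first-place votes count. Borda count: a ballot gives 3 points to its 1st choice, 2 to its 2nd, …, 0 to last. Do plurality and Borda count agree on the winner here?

No

Plurality first-place counts: Option 1 5, Option 9 9, Option 2 6, Option 7 10 → Option 7.
Borda totals: Option 1 41, Option 9 35, Option 2 54, Option 7 50 → Option 2.
The two rules disagree: plurality picks Option 7, Borda picks Option 2.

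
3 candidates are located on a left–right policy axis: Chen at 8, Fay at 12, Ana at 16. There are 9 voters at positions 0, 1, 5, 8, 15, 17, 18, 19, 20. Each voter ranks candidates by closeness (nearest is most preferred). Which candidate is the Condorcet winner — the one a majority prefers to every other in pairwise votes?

Ana

With single-peaked preferences on a line, the Condorcet winner is the candidate closest to the median voter.
The median voter (position 15) is closest to Ana at 16.
Check: Ana vs Chen — voters closer to Ana: 5 of 9.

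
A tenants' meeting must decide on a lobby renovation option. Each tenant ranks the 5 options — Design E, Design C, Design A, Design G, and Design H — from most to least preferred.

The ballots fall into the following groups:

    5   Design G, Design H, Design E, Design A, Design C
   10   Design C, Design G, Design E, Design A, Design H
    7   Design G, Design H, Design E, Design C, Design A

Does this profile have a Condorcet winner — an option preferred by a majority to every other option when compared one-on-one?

Yes

Head-to-head results (22 voters total):
Design E vs Design C: Design E wins 12–10.
Design E vs Design A: Design E wins 22–0.
Design E vs Design G: Design G wins 22–0.
Design E vs Design H: Design H wins 12–10.
Design C vs Design A: Design C wins 17–5.
Design C vs Design G: Design G wins 12–10.
Design C vs Design H: Design H wins 12–10.
Design A vs Design G: Design G wins 22–0.
Design A vs Design H: Design H wins 12–10.
Design G vs Design H: Design G wins 22–0.
Design G beats each rival — Design E (22–0), Design C (12–10), Design A (22–0), Design H (22–0) — so Design G is the Condorcet winner.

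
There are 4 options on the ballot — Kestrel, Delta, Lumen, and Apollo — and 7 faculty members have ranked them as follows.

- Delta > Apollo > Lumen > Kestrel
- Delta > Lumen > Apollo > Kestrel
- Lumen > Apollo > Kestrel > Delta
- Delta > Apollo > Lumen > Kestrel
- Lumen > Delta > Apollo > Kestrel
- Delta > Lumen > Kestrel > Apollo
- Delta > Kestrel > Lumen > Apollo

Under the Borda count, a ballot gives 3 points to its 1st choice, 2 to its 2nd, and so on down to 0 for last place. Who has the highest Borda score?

Borda scores:
  Kestrel: 0 + 0 + 1 + 0 + 0 + 1 + 2 = 4
  Delta: 3 + 3 + 0 + 3 + 2 + 3 + 3 = 17
  Lumen: 1 + 2 + 3 + 1 + 3 + 2 + 1 = 13
  Apollo: 2 + 1 + 2 + 2 + 1 + 0 + 0 = 8
Delta has the highest total.

Delta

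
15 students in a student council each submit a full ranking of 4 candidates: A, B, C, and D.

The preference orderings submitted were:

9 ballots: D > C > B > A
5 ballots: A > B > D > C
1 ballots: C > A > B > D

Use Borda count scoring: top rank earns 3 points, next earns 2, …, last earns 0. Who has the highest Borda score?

D

Borda scores:
  A: 9·0 + 5·3 + 2 = 17
  B: 9·1 + 5·2 + 1 = 20
  C: 9·2 + 5·0 + 3 = 21
  D: 9·3 + 5·1 + 0 = 32
D has the highest total.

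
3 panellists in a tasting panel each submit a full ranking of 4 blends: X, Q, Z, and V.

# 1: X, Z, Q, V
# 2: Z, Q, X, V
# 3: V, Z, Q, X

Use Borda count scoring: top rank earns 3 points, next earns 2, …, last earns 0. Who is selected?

Borda scores:
  X: 3 + 1 + 0 = 4
  Q: 1 + 2 + 1 = 4
  Z: 2 + 3 + 2 = 7
  V: 0 + 0 + 3 = 3
Z has the highest total.

Z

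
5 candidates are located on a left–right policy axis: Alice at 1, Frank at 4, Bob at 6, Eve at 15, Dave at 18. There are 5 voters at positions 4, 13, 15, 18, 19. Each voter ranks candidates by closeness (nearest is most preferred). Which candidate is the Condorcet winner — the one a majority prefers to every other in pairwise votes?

With single-peaked preferences on a line, the Condorcet winner is the candidate closest to the median voter.
The median voter (position 15) is closest to Eve at 15.
Check: Eve vs Dave — voters closer to Eve: 3 of 5.

Eve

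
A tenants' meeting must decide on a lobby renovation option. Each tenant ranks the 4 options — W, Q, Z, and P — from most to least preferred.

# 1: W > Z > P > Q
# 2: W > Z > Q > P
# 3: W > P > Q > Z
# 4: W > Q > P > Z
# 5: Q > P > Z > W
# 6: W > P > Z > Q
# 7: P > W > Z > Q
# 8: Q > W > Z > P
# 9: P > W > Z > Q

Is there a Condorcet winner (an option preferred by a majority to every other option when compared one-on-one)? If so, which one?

Head-to-head results (9 voters total):
W vs Q: W wins 7–2.
W vs Z: W wins 8–1.
W vs P: W wins 6–3.
Q vs Z: Z wins 5–4.
Q vs P: P wins 5–4.
Z vs P: P wins 6–3.
W beats each rival — Q (7–2), Z (8–1), P (6–3) — so W is the Condorcet winner.

W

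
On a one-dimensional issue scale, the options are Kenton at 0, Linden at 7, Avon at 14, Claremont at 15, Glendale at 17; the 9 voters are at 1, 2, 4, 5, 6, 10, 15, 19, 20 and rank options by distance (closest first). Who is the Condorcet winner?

With single-peaked preferences on a line, the Condorcet winner is the candidate closest to the median voter.
The median voter (position 6) is closest to Linden at 7.
Check: Linden vs Kenton — voters closer to Linden: 7 of 9.

Linden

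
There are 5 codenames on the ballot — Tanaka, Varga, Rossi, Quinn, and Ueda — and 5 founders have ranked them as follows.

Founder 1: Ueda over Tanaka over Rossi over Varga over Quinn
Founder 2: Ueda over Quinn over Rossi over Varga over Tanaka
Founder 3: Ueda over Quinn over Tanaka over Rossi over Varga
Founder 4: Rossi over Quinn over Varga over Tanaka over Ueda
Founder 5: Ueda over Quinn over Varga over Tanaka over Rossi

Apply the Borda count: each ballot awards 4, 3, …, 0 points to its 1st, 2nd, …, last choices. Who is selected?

Ueda

Borda scores:
  Tanaka: 3 + 0 + 2 + 1 + 1 = 7
  Varga: 1 + 1 + 0 + 2 + 2 = 6
  Rossi: 2 + 2 + 1 + 4 + 0 = 9
  Quinn: 0 + 3 + 3 + 3 + 3 = 12
  Ueda: 4 + 4 + 4 + 0 + 4 = 16
Ueda has the highest total.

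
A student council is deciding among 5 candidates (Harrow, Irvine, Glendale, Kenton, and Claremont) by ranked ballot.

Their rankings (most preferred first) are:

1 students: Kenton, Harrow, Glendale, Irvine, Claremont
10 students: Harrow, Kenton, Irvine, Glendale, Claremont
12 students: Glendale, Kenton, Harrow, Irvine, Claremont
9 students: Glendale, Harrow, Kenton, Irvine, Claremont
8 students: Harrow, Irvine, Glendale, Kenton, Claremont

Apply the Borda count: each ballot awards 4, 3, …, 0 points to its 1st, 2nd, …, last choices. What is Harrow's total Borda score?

Borda scores:
  Harrow: 3 + 10·4 + 12·2 + 9·3 + 8·4 = 126
  Irvine: 1 + 10·2 + 12·1 + 9·1 + 8·3 = 66
  Glendale: 2 + 10·1 + 12·4 + 9·4 + 8·2 = 112
  Kenton: 4 + 10·3 + 12·3 + 9·2 + 8·1 = 96
  Claremont: 0 + 10·0 + 12·0 + 9·0 + 8·0 = 0

126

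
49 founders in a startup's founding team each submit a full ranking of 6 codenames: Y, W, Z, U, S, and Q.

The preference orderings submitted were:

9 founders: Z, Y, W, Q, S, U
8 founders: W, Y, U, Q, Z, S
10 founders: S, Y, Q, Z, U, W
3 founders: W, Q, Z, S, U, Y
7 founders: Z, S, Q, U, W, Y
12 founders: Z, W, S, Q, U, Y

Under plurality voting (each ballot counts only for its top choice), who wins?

First-place vote totals:
  Y: 0
  W: 11
  Z: 28
  U: 0
  S: 10
  Q: 0
Z has the most first-place votes.

Z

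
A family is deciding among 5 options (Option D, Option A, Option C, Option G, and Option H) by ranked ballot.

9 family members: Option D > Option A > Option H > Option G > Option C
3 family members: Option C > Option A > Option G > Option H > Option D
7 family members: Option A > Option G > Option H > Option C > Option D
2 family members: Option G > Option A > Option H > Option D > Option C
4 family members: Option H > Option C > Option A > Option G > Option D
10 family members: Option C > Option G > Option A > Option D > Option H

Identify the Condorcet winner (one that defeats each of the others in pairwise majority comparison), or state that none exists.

Option A

Head-to-head results (35 voters total):
Option D vs Option A: Option A wins 26–9.
Option D vs Option C: Option C wins 24–11.
Option D vs Option G: Option G wins 26–9.
Option D vs Option H: Option D wins 19–16.
Option A vs Option C: Option A wins 18–17.
Option A vs Option G: Option A wins 23–12.
Option A vs Option H: Option A wins 31–4.
Option C vs Option G: Option G wins 18–17.
Option C vs Option H: Option H wins 22–13.
Option G vs Option H: Option G wins 22–13.
Option A beats each rival — Option D (26–9), Option C (18–17), Option G (23–12), Option H (31–4) — so Option A is the Condorcet winner.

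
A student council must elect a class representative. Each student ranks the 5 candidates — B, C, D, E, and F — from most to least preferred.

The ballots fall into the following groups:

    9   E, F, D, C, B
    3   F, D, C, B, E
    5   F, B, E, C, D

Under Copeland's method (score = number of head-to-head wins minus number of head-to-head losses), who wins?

E

Pairwise results:
  B vs C: C wins 12–5.
  B vs D: D wins 12–5.
  B vs E: E wins 9–8.
  B vs F: F wins 17–0.
  C vs D: D wins 12–5.
  C vs E: E wins 14–3.
  C vs F: F wins 17–0.
  D vs E: E wins 14–3.
  D vs F: F wins 17–0.
  E vs F: E wins 9–8.
Copeland scores (wins − losses):
  B: 0 − 4 = -4
  C: 1 − 3 = -2
  D: 2 − 2 = 0
  E: 4 − 0 = 4
  F: 3 − 1 = 2
E has the best Copeland score.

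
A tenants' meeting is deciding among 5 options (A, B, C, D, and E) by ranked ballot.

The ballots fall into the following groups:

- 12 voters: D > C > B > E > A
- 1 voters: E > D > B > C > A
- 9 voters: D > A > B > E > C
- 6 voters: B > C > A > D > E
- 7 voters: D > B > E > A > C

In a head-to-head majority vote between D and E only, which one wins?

Ballots ranking D above E: 12+9+6+7 = 34.
Ballots ranking E above D: 1.
D wins the head-to-head, 34–1.

D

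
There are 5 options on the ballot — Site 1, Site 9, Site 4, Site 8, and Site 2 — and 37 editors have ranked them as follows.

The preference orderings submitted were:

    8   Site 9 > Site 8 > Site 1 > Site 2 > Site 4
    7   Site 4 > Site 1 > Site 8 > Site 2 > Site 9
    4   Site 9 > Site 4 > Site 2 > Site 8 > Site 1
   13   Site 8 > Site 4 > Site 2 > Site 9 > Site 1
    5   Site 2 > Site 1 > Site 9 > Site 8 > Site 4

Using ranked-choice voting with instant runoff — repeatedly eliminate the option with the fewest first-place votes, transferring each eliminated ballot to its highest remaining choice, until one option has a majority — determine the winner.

Site 8

Round 1: Site 8 13, Site 9 12, Site 4 7, Site 2 5, Site 1 0. Site 1 has the fewest and is eliminated.
Round 2: Site 8 13, Site 9 12, Site 4 7, Site 2 5. Site 2 has the fewest and is eliminated.
Round 3: Site 9 17, Site 8 13, Site 4 7. Site 4 has the fewest and is eliminated.
Round 4: Site 8 20, Site 9 17. Site 8 has a majority.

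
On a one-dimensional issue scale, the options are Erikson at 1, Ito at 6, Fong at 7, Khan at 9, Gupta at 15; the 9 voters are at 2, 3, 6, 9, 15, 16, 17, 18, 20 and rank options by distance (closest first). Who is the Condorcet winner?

With single-peaked preferences on a line, the Condorcet winner is the candidate closest to the median voter.
The median voter (position 15) is closest to Gupta at 15.
Check: Gupta vs Fong — voters closer to Gupta: 5 of 9.

Gupta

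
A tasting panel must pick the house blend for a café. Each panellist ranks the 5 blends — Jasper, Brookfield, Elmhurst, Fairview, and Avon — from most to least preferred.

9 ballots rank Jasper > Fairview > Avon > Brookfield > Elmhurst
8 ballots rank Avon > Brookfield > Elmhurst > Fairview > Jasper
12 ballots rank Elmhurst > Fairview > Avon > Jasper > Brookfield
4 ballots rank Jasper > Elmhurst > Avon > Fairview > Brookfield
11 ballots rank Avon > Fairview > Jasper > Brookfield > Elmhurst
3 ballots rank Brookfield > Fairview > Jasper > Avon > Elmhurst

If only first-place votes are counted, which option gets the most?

Avon

First-place vote totals:
  Jasper: 13
  Brookfield: 3
  Elmhurst: 12
  Fairview: 0
  Avon: 19
Avon has the most first-place votes.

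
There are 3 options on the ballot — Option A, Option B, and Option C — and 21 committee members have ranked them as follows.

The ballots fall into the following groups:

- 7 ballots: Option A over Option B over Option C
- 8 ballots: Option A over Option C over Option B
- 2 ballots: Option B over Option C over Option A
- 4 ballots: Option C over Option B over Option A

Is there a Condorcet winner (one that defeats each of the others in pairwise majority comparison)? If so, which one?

Head-to-head results (21 voters total):
Option A vs Option B: Option A wins 15–6.
Option A vs Option C: Option A wins 15–6.
Option B vs Option C: Option C wins 12–9.
Option A beats each rival — Option B (15–6), Option C (15–6) — so Option A is the Condorcet winner.

Option A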